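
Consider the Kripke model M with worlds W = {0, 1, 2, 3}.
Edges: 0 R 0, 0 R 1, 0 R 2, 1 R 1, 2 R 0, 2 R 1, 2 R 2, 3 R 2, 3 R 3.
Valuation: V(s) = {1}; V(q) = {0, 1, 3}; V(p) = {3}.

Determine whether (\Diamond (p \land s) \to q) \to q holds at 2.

No

At 2: \Diamond (p \land s) \to q is true, q is false, so (\Diamond (p \land s) \to q) \to q is false.
  At 2: \Diamond (p \land s) is false, q is false, so \Diamond (p \land s) \to q is true.
    At 2: \Diamond (p \land s) requires p \land s at some successor in {0, 1, 2}.
      At 0: p \land s is false.
      At 1: p \land s is false.
      At 2: p \land s is false.
    So \Diamond (p \land s) is false at 2.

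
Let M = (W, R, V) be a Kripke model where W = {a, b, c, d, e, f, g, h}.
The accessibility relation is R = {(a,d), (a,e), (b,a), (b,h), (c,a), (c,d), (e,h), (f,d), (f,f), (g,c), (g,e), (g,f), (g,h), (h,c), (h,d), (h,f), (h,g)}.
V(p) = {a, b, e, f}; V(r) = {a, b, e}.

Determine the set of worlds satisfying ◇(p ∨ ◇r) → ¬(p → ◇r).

d, e, f

Recall that ◇ψ holds at a world iff ψ holds at some accessible world.
Let φ = ◇(p ∨ ◇r) → ¬(p → ◇r). Evaluate φ at each world:
  a (successors {d, e}): φ is false.
  b (successors {a, h}): φ is false.
  c (successors {a, d}): φ is false.
  d (successors ∅): φ is true.
  e (successors {h}): φ is true.
  f (successors {d, f}): φ is true.
  g (successors {c, e, f, h}): φ is false.
  h (successors {c, d, f, g}): φ is false.
For instance, at h:
  At h: ◇(p ∨ ◇r) is true, ¬(p → ◇r) is false, so ◇(p ∨ ◇r) → ¬(p → ◇r) is false.
    At h: ◇(p ∨ ◇r) requires p ∨ ◇r at some successor in {c, d, f, g}.
      p ∨ ◇r holds at c, so ◇(p ∨ ◇r) is true at h.
    At h: p → ◇r is true, so ¬(p → ◇r) is false.
      At h: p is false, ◇r is false, so p → ◇r is true.
Satisfying worlds: {d, e, f}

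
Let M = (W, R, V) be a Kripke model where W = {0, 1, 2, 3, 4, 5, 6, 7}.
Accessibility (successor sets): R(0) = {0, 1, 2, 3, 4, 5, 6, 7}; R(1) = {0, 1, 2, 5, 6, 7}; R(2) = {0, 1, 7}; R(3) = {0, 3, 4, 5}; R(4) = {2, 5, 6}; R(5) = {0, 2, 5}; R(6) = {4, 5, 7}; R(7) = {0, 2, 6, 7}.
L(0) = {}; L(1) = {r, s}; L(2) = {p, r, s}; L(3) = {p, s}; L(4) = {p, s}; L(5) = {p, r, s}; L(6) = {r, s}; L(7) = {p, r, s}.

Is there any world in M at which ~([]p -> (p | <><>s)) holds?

Let φ = ~([]p -> (p | <><>s)). Evaluate φ at each world:
  0 (successors {0, 1, 2, 3, 4, 5, 6, 7}): φ is false.
  1 (successors {0, 1, 2, 5, 6, 7}): φ is false.
  2 (successors {0, 1, 7}): φ is false.
  3 (successors {0, 3, 4, 5}): φ is false.
  4 (successors {2, 5, 6}): φ is false.
  5 (successors {0, 2, 5}): φ is false.
  6 (successors {4, 5, 7}): φ is false.
  7 (successors {0, 2, 6, 7}): φ is false.
For instance, at 1:
  At 1: []p -> (p | <><>s) is true, so ~([]p -> (p | <><>s)) is false.
    At 1: []p is false, p | <><>s is true, so []p -> (p | <><>s) is true.
      At 1: []p requires p at every successor {0, 1, 2, 5, 6, 7}.
        p fails at 0, so []p is false at 1.
      At 1: p is false, <><>s is true, so p | <><>s is true.

No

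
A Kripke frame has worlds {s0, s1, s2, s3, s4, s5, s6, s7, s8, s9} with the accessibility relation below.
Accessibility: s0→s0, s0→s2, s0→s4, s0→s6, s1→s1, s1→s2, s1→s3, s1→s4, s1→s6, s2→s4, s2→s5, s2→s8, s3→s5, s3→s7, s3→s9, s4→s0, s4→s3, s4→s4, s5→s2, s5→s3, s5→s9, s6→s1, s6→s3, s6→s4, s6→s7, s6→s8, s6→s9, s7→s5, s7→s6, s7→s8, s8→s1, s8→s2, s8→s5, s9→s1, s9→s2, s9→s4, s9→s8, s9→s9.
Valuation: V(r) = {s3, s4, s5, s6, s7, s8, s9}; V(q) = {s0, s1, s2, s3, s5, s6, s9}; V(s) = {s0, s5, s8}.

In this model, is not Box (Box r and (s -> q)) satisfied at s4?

Yes

At s4: Box (Box r and (s -> q)) is false, so not Box (Box r and (s -> q)) is true.
  At s4: Box (Box r and (s -> q)) requires Box r and (s -> q) at every successor {s0, s3, s4}.
    Box r and (s -> q) fails at s0, so Box (Box r and (s -> q)) is false at s4.
      At s0: Box r is false, s -> q is true, so Box r and (s -> q) is false.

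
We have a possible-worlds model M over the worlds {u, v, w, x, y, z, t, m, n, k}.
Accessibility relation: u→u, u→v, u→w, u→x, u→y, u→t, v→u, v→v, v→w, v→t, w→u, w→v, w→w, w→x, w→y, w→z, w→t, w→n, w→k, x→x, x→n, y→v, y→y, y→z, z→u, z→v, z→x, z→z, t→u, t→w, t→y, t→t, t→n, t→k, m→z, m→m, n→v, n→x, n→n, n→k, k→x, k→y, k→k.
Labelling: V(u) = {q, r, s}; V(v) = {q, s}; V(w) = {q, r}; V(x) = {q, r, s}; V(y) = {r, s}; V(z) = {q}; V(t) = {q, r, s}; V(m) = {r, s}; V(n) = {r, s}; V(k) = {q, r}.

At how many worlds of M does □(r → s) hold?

4

Let φ = □(r → s). Evaluate φ at each world:
  u (successors {u, v, w, x, y, t}): φ is false.
  v (successors {u, v, w, t}): φ is false.
  w (successors {u, v, w, x, y, z, t, n, k}): φ is false.
  x (successors {x, n}): φ is true.
  y (successors {v, y, z}): φ is true.
  z (successors {u, v, x, z}): φ is true.
  t (successors {u, w, y, t, n, k}): φ is false.
  m (successors {z, m}): φ is true.
  n (successors {v, x, n, k}): φ is false.
  k (successors {x, y, k}): φ is false.
For instance, at t:
  At t: □(r → s) requires r → s at every successor {u, w, y, t, n, k}.
    r → s fails at w, so □(r → s) is false at t.
Satisfying worlds: {x, y, z, m}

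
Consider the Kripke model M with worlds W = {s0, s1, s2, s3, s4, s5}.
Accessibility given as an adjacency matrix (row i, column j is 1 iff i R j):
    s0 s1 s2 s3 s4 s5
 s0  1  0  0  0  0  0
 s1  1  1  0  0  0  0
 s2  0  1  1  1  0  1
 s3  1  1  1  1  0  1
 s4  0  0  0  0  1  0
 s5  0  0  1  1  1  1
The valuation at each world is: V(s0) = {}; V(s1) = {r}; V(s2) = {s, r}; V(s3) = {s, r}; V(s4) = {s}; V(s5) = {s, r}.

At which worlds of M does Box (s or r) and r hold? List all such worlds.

Recall that Box ψ holds at a world iff ψ holds at every accessible world, and Dia ψ holds iff ψ holds at some accessible world.
Let φ = Box (s or r) and r. Evaluate φ at each world:
  s0 (successors {s0}): φ is false.
  s1 (successors {s0, s1}): φ is false.
  s2 (successors {s1, s2, s3, s5}): φ is true.
  s3 (successors {s0, s1, s2, s3, s5}): φ is false.
  s4 (successors {s4}): φ is false.
  s5 (successors {s2, s3, s4, s5}): φ is true.
For instance, at s3:
  At s3: Box (s or r) is false, r is true, so Box (s or r) and r is false.
    At s3: Box (s or r) requires s or r at every successor {s0, s1, s2, s3, s5}.
      s or r fails at s0, so Box (s or r) is false at s3.
Satisfying worlds: {s2, s5}

s2, s5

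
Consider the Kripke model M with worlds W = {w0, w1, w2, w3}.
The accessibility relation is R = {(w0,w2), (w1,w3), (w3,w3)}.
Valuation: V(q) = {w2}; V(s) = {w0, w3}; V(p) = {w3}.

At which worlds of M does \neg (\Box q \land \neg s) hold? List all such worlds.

w0, w1, w3

Let φ = \neg (\Box q \land \neg s). Evaluate φ at each world:
  w0 (successors {w2}): φ is true.
  w1 (successors {w3}): φ is true.
  w2 (successors ∅): φ is false.
  w3 (successors {w3}): φ is true.
For instance, at w1:
  At w1: \Box q \land \neg s is false, so \neg (\Box q \land \neg s) is true.
    At w1: \Box q is false, \neg s is true, so \Box q \land \neg s is false.
      At w1: \Box q requires q at every successor {w3}.
        q fails at w3, so \Box q is false at w1.
Satisfying worlds: {w0, w1, w3}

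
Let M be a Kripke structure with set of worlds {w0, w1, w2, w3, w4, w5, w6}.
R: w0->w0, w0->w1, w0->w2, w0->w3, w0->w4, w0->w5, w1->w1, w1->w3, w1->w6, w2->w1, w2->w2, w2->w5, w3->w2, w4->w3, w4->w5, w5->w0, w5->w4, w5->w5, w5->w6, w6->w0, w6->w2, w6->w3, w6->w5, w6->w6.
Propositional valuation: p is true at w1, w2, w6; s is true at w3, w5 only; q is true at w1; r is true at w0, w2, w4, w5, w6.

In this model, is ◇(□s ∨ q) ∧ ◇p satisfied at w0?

Yes

At w0: ◇(□s ∨ q) is true, ◇p is true, so ◇(□s ∨ q) ∧ ◇p is true.
  At w0: ◇(□s ∨ q) requires □s ∨ q at some successor in {w0, w1, w2, w3, w4, w5}.
    □s ∨ q holds at w1, so ◇(□s ∨ q) is true at w0.
      At w1: □s is false, q is true, so □s ∨ q is true.
  At w0: ◇p requires p at some successor in {w0, w1, w2, w3, w4, w5}.
    p holds at w1, so ◇p is true at w0.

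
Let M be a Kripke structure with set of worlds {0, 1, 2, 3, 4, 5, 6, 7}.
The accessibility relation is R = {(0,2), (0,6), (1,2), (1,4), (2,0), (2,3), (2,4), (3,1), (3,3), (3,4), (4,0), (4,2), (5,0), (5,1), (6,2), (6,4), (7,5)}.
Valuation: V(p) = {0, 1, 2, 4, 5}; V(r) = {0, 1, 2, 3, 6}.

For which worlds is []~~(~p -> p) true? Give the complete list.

1, 4, 5, 6, 7

Let φ = []~~(~p -> p). Evaluate φ at each world:
  0 (successors {2, 6}): φ is false.
  1 (successors {2, 4}): φ is true.
  2 (successors {0, 3, 4}): φ is false.
  3 (successors {1, 3, 4}): φ is false.
  4 (successors {0, 2}): φ is true.
  5 (successors {0, 1}): φ is true.
  6 (successors {2, 4}): φ is true.
  7 (successors {5}): φ is true.
For instance, at 7:
  At 7: []~~(~p -> p) requires ~~(~p -> p) at every successor {5}.
    At 5: ~~(~p -> p) is true.
  So []~~(~p -> p) is true at 7.
Satisfying worlds: {1, 4, 5, 6, 7}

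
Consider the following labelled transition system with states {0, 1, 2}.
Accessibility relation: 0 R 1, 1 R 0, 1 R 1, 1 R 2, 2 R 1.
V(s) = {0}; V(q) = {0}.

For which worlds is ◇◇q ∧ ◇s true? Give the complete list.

Let φ = ◇◇q ∧ ◇s. Evaluate φ at each world:
  0 (successors {1}): φ is false.
  1 (successors {0, 1, 2}): φ is true.
  2 (successors {1}): φ is false.
For instance, at 2:
  At 2: ◇◇q is true, ◇s is false, so ◇◇q ∧ ◇s is false.
    At 2: ◇◇q requires ◇q at some successor in {1}.
      ◇q holds at 1, so ◇◇q is true at 2.
    At 2: ◇s requires s at some successor in {1}.
      At 1: s is false.
    So ◇s is false at 2.
Satisfying worlds: {1}

1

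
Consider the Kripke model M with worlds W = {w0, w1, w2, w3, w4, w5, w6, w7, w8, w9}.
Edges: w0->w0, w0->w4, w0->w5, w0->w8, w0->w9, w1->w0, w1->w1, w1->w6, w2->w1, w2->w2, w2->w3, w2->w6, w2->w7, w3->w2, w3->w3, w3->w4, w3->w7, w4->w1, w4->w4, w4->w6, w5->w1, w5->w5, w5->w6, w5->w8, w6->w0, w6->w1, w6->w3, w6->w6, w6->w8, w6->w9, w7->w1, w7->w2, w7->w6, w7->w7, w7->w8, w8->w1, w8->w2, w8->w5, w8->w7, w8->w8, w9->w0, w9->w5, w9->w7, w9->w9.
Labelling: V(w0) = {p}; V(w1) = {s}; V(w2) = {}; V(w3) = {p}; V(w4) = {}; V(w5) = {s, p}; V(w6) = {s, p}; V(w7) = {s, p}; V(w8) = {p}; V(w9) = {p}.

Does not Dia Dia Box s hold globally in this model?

Recall that Box ψ holds at a world iff ψ holds at every accessible world, and Dia ψ holds iff ψ holds at some accessible world.
Let φ = not Dia Dia Box s. Evaluate φ at each world:
  w0 (successors {w0, w4, w5, w8, w9}): φ is true.
  w1 (successors {w0, w1, w6}): φ is true.
  w2 (successors {w1, w2, w3, w6, w7}): φ is true.
  w3 (successors {w2, w3, w4, w7}): φ is true.
  w4 (successors {w1, w4, w6}): φ is true.
  w5 (successors {w1, w5, w6, w8}): φ is true.
  w6 (successors {w0, w1, w3, w6, w8, w9}): φ is true.
  w7 (successors {w1, w2, w6, w7, w8}): φ is true.
  w8 (successors {w1, w2, w5, w7, w8}): φ is true.
  w9 (successors {w0, w5, w7, w9}): φ is true.
For instance, at w6:
  At w6: Dia Dia Box s is false, so not Dia Dia Box s is true.
    At w6: Dia Dia Box s requires Dia Box s at some successor in {w0, w1, w3, w6, w8, w9}.
      At w0: Dia Box s is false.
      At w1: Dia Box s is false.
      At w3: Dia Box s is false.
      At w6: Dia Box s is false.
      At w8: Dia Box s is false.
      At w9: Dia Box s is false.
    So Dia Dia Box s is false at w6.

Yes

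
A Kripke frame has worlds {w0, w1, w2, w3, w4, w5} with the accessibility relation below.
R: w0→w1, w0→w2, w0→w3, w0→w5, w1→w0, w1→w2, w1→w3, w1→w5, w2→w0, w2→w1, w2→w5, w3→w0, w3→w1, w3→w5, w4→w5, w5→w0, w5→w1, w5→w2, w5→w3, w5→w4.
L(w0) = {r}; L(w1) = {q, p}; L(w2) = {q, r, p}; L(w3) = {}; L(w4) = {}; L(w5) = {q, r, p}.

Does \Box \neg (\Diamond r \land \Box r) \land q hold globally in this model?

No

Let φ = \Box \neg (\Diamond r \land \Box r) \land q. Evaluate φ at each world:
  w0 (successors {w1, w2, w3, w5}): φ is false.
  w1 (successors {w0, w2, w3, w5}): φ is true.
  w2 (successors {w0, w1, w5}): φ is true.
  w3 (successors {w0, w1, w5}): φ is false.
  w4 (successors {w5}): φ is false.
  w5 (successors {w0, w1, w2, w3, w4}): φ is false.
Detail at w0 (counterexample):
  At w0: \Box \neg (\Diamond r \land \Box r) is true, q is false, so \Box \neg (\Diamond r \land \Box r) \land q is false.
    At w0: \Box \neg (\Diamond r \land \Box r) requires \neg (\Diamond r \land \Box r) at every successor {w1, w2, w3, w5}.
      At w1: \neg (\Diamond r \land \Box r) is true.
      At w2: \neg (\Diamond r \land \Box r) is true.
      At w3: \neg (\Diamond r \land \Box r) is true.
      At w5: \neg (\Diamond r \land \Box r) is true.
    So \Box \neg (\Diamond r \land \Box r) is true at w0.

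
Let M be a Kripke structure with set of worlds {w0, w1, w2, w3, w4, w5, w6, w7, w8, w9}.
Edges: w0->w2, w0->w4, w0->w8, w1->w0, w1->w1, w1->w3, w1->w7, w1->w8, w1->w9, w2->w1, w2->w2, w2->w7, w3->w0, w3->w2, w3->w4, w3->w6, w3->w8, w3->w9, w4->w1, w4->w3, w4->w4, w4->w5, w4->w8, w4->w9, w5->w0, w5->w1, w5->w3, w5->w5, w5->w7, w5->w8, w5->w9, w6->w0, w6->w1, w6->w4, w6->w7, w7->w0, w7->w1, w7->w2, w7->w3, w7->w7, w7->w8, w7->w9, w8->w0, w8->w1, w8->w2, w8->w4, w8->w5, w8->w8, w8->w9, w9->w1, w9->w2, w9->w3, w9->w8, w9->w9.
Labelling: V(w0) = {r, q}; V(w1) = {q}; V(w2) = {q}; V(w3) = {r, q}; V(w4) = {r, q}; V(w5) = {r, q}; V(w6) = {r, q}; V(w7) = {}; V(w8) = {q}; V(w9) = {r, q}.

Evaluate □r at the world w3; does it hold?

At w3: □r requires r at every successor {w0, w2, w4, w6, w8, w9}.
  r fails at w2, so □r is false at w3.

No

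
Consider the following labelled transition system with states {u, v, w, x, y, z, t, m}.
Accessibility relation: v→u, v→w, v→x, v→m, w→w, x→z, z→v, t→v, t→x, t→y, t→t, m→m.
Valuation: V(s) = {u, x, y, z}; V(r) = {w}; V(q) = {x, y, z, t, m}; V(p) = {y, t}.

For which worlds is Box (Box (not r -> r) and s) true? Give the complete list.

Let φ = Box (Box (not r -> r) and s). Evaluate φ at each world:
  u (successors ∅): φ is true.
  v (successors {u, w, x, m}): φ is false.
  w (successors {w}): φ is false.
  x (successors {z}): φ is false.
  y (successors ∅): φ is true.
  z (successors {v}): φ is false.
  t (successors {v, x, y, t}): φ is false.
  m (successors {m}): φ is false.
For instance, at z:
  At z: Box (Box (not r -> r) and s) requires Box (not r -> r) and s at every successor {v}.
    Box (not r -> r) and s fails at v, so Box (Box (not r -> r) and s) is false at z.
      At v: Box (not r -> r) is false, s is false, so Box (not r -> r) and s is false.
Satisfying worlds: {u, y}

u, y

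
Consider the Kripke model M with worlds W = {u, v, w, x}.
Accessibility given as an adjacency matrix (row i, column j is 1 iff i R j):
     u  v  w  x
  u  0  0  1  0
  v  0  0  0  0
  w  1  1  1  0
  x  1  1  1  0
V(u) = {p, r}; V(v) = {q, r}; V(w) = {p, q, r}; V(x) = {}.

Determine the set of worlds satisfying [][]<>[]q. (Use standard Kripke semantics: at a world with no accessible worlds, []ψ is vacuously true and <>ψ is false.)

v

Let φ = [][]<>[]q. Evaluate φ at each world:
  u (successors {w}): φ is false.
  v (successors ∅): φ is true.
  w (successors {u, v, w}): φ is false.
  x (successors {u, v, w}): φ is false.
For instance, at u:
  At u: [][]<>[]q requires []<>[]q at every successor {w}.
    []<>[]q fails at w, so [][]<>[]q is false at u.
      At w: []<>[]q requires <>[]q at every successor {u, v, w}.
        <>[]q fails at u, so []<>[]q is false at w.
Satisfying worlds: {v}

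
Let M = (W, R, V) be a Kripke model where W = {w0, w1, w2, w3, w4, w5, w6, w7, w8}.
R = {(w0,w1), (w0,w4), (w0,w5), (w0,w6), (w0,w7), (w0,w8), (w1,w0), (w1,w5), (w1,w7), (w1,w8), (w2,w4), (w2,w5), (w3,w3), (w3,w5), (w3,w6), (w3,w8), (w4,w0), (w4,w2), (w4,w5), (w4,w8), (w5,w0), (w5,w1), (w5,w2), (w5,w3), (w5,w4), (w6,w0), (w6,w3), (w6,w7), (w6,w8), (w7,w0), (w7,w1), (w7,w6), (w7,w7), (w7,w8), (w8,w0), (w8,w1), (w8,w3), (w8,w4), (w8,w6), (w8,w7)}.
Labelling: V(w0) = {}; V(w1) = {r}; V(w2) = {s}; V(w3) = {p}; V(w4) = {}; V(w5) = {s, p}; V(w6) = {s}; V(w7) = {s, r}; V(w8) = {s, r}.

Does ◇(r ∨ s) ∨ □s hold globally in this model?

Let φ = ◇(r ∨ s) ∨ □s. Evaluate φ at each world:
  w0 (successors {w1, w4, w5, w6, w7, w8}): φ is true.
  w1 (successors {w0, w5, w7, w8}): φ is true.
  w2 (successors {w4, w5}): φ is true.
  w3 (successors {w3, w5, w6, w8}): φ is true.
  w4 (successors {w0, w2, w5, w8}): φ is true.
  w5 (successors {w0, w1, w2, w3, w4}): φ is true.
  w6 (successors {w0, w3, w7, w8}): φ is true.
  w7 (successors {w0, w1, w6, w7, w8}): φ is true.
  w8 (successors {w0, w1, w3, w4, w6, w7}): φ is true.
For instance, at w2:
  At w2: ◇(r ∨ s) is true, □s is false, so ◇(r ∨ s) ∨ □s is true.
    At w2: ◇(r ∨ s) requires r ∨ s at some successor in {w4, w5}.
      r ∨ s holds at w5, so ◇(r ∨ s) is true at w2.
    At w2: □s requires s at every successor {w4, w5}.
      s fails at w4, so □s is false at w2.

Yes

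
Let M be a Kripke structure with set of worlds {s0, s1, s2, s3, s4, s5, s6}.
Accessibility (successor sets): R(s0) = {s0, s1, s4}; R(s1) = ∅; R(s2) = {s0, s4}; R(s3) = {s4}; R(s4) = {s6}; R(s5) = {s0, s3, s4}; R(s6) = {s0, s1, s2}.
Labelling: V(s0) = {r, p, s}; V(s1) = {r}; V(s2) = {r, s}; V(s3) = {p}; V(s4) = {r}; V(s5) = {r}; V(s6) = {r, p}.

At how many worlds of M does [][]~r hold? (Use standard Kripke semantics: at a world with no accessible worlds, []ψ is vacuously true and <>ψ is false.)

1

Let φ = [][]~r. Evaluate φ at each world:
  s0 (successors {s0, s1, s4}): φ is false.
  s1 (successors ∅): φ is true.
  s2 (successors {s0, s4}): φ is false.
  s3 (successors {s4}): φ is false.
  s4 (successors {s6}): φ is false.
  s5 (successors {s0, s3, s4}): φ is false.
  s6 (successors {s0, s1, s2}): φ is false.
For instance, at s0:
  At s0: [][]~r requires []~r at every successor {s0, s1, s4}.
    []~r fails at s0, so [][]~r is false at s0.
      At s0: []~r requires ~r at every successor {s0, s1, s4}.
        ~r fails at s0, so []~r is false at s0.
Satisfying worlds: {s1}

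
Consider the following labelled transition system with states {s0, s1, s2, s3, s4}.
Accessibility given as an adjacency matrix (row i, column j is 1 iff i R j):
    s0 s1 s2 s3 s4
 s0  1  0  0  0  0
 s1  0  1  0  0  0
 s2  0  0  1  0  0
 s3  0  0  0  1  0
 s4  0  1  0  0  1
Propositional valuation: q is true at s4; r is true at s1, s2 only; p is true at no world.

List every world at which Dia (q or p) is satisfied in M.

s4

Let φ = Dia (q or p). Evaluate φ at each world:
  s0 (successors {s0}): φ is false.
  s1 (successors {s1}): φ is false.
  s2 (successors {s2}): φ is false.
  s3 (successors {s3}): φ is false.
  s4 (successors {s1, s4}): φ is true.
For instance, at s0:
  At s0: Dia (q or p) requires q or p at some successor in {s0}.
    At s0: q or p is false.
  So Dia (q or p) is false at s0.
Satisfying worlds: {s4}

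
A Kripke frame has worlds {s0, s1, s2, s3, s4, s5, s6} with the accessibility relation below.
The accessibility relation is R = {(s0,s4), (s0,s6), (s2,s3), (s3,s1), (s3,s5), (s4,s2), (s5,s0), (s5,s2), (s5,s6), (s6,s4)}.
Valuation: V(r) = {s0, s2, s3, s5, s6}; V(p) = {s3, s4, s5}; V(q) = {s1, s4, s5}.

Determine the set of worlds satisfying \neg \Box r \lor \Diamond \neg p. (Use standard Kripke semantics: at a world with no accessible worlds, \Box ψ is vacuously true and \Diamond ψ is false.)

s0, s3, s4, s5, s6

Let φ = \neg \Box r \lor \Diamond \neg p. Evaluate φ at each world:
  s0 (successors {s4, s6}): φ is true.
  s1 (successors ∅): φ is false.
  s2 (successors {s3}): φ is false.
  s3 (successors {s1, s5}): φ is true.
  s4 (successors {s2}): φ is true.
  s5 (successors {s0, s2, s6}): φ is true.
  s6 (successors {s4}): φ is true.
For instance, at s3:
  At s3: \neg \Box r is true, \Diamond \neg p is true, so \neg \Box r \lor \Diamond \neg p is true.
    At s3: \Box r is false, so \neg \Box r is true.
      At s3: \Box r requires r at every successor {s1, s5}.
        r fails at s1, so \Box r is false at s3.
    At s3: \Diamond \neg p requires \neg p at some successor in {s1, s5}.
      \neg p holds at s1, so \Diamond \neg p is true at s3.
Satisfying worlds: {s0, s3, s4, s5, s6}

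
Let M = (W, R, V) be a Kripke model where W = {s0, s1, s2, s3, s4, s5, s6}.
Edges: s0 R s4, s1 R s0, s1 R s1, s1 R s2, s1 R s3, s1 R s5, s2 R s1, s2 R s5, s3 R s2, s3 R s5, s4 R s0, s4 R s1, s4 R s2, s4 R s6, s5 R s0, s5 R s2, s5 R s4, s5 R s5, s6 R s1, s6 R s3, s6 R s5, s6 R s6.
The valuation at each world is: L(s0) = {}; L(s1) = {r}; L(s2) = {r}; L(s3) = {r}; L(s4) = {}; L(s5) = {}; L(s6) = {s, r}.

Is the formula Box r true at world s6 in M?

Recall that Box ψ holds at a world iff ψ holds at every accessible world, and Dia ψ holds iff ψ holds at some accessible world.
At s6: Box r requires r at every successor {s1, s3, s5, s6}.
  r fails at s5, so Box r is false at s6.

No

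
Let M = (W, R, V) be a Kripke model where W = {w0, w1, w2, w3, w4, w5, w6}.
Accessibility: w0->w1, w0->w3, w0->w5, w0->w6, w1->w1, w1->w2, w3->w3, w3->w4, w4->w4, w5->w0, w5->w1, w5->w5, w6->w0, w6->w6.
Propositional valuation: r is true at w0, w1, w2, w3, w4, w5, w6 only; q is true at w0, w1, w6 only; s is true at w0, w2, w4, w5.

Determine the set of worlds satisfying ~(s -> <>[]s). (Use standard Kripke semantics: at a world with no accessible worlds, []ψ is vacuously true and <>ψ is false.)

Recall that []ψ holds at a world iff ψ holds at every accessible world, and <>ψ holds iff ψ holds at some accessible world.
Let φ = ~(s -> <>[]s). Evaluate φ at each world:
  w0 (successors {w1, w3, w5, w6}): φ is true.
  w1 (successors {w1, w2}): φ is false.
  w2 (successors ∅): φ is true.
  w3 (successors {w3, w4}): φ is false.
  w4 (successors {w4}): φ is false.
  w5 (successors {w0, w1, w5}): φ is true.
  w6 (successors {w0, w6}): φ is false.
For instance, at w6:
  At w6: s -> <>[]s is true, so ~(s -> <>[]s) is false.
    At w6: s is false, <>[]s is false, so s -> <>[]s is true.
      At w6: <>[]s requires []s at some successor in {w0, w6}.
        At w0: []s is false.
        At w6: []s is false.
      So <>[]s is false at w6.
Satisfying worlds: {w0, w2, w5}

w0, w2, w5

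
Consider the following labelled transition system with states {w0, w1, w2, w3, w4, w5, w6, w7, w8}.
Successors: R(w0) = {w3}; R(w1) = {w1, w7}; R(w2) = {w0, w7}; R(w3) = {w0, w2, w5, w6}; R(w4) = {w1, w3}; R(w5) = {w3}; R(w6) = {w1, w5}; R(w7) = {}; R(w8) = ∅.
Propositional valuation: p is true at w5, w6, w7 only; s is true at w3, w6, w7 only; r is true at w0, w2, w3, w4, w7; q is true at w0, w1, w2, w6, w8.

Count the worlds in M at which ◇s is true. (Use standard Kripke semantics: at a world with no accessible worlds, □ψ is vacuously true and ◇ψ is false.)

Recall that ◇ψ holds at a world iff ψ holds at some accessible world.
Let φ = ◇s. Evaluate φ at each world:
  w0 (successors {w3}): φ is true.
  w1 (successors {w1, w7}): φ is true.
  w2 (successors {w0, w7}): φ is true.
  w3 (successors {w0, w2, w5, w6}): φ is true.
  w4 (successors {w1, w3}): φ is true.
  w5 (successors {w3}): φ is true.
  w6 (successors {w1, w5}): φ is false.
  w7 (successors ∅): φ is false.
  w8 (successors ∅): φ is false.
For instance, at w5:
  At w5: ◇s requires s at some successor in {w3}.
    s holds at w3, so ◇s is true at w5.
Satisfying worlds: {w0, w1, w2, w3, w4, w5}

6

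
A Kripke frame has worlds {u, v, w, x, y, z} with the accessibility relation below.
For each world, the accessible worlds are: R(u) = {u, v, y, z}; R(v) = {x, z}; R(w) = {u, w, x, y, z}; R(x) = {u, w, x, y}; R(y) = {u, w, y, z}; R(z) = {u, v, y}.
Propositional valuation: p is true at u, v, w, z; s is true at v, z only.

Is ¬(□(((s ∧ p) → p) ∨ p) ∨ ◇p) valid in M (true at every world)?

Recall that □ψ holds at a world iff ψ holds at every accessible world, and ◇ψ holds iff ψ holds at some accessible world.
Let φ = ¬(□(((s ∧ p) → p) ∨ p) ∨ ◇p). Evaluate φ at each world:
  u (successors {u, v, y, z}): φ is false.
  v (successors {x, z}): φ is false.
  w (successors {u, w, x, y, z}): φ is false.
  x (successors {u, w, x, y}): φ is false.
  y (successors {u, w, y, z}): φ is false.
  z (successors {u, v, y}): φ is false.
Detail at u (counterexample):
  At u: □(((s ∧ p) → p) ∨ p) ∨ ◇p is true, so ¬(□(((s ∧ p) → p) ∨ p) ∨ ◇p) is false.
    At u: □(((s ∧ p) → p) ∨ p) is true, ◇p is true, so □(((s ∧ p) → p) ∨ p) ∨ ◇p is true.
      At u: □(((s ∧ p) → p) ∨ p) requires ((s ∧ p) → p) ∨ p at every successor {u, v, y, z}.
        At u: ((s ∧ p) → p) ∨ p is true.
        At v: ((s ∧ p) → p) ∨ p is true.
        At y: ((s ∧ p) → p) ∨ p is true.
        At z: ((s ∧ p) → p) ∨ p is true.
      So □(((s ∧ p) → p) ∨ p) is true at u.
      At u: ◇p requires p at some successor in {u, v, y, z}.
        p holds at u, so ◇p is true at u.

No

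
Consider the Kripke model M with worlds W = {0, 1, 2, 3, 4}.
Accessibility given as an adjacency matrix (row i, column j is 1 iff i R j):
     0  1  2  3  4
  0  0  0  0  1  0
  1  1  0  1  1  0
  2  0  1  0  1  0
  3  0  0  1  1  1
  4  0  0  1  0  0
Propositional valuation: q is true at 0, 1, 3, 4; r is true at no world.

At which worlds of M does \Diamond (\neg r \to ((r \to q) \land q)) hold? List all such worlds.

0, 1, 2, 3

Let φ = \Diamond (\neg r \to ((r \to q) \land q)). Evaluate φ at each world:
  0 (successors {3}): φ is true.
  1 (successors {0, 2, 3}): φ is true.
  2 (successors {1, 3}): φ is true.
  3 (successors {2, 3, 4}): φ is true.
  4 (successors {2}): φ is false.
For instance, at 1:
  At 1: \Diamond (\neg r \to ((r \to q) \land q)) requires \neg r \to ((r \to q) \land q) at some successor in {0, 2, 3}.
    \neg r \to ((r \to q) \land q) holds at 0, so \Diamond (\neg r \to ((r \to q) \land q)) is true at 1.
Satisfying worlds: {0, 1, 2, 3}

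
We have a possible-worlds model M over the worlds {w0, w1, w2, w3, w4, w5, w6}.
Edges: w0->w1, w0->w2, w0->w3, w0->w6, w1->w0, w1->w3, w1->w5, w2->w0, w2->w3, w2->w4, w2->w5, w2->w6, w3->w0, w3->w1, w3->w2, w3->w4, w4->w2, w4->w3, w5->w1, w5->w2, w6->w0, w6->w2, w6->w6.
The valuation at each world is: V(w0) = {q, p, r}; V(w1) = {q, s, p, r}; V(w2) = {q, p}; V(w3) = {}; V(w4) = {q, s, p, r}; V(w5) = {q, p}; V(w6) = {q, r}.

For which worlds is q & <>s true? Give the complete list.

Let φ = q & <>s. Evaluate φ at each world:
  w0 (successors {w1, w2, w3, w6}): φ is true.
  w1 (successors {w0, w3, w5}): φ is false.
  w2 (successors {w0, w3, w4, w5, w6}): φ is true.
  w3 (successors {w0, w1, w2, w4}): φ is false.
  w4 (successors {w2, w3}): φ is false.
  w5 (successors {w1, w2}): φ is true.
  w6 (successors {w0, w2, w6}): φ is false.
For instance, at w3:
  At w3: q is false, <>s is true, so q & <>s is false.
    At w3: <>s requires s at some successor in {w0, w1, w2, w4}.
      s holds at w1, so <>s is true at w3.
Satisfying worlds: {w0, w2, w5}

w0, w2, w5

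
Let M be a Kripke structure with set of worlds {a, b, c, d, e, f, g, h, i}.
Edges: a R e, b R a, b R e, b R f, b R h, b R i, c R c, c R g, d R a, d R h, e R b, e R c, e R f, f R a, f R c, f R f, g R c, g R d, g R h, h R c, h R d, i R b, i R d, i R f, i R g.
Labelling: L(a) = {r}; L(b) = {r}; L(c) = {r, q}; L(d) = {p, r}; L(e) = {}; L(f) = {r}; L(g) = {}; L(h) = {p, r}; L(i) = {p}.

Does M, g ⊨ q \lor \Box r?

Yes

At g: q is false, \Box r is true, so q \lor \Box r is true.
  At g: \Box r requires r at every successor {c, d, h}.
    At c: r is true.
    At d: r is true.
    At h: r is true.
  So \Box r is true at g.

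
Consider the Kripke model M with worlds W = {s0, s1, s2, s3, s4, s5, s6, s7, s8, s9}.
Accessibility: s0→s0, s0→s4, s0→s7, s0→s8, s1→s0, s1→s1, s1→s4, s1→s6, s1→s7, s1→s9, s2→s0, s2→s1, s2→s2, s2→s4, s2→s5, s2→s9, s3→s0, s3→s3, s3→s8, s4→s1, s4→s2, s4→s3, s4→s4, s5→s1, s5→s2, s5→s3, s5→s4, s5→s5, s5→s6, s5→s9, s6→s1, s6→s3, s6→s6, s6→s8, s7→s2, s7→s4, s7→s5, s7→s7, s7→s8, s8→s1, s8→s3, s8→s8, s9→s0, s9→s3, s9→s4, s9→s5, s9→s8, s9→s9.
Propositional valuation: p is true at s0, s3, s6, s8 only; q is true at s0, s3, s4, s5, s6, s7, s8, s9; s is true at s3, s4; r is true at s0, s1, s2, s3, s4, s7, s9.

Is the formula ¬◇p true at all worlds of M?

Let φ = ¬◇p. Evaluate φ at each world:
  s0 (successors {s0, s4, s7, s8}): φ is false.
  s1 (successors {s0, s1, s4, s6, s7, s9}): φ is false.
  s2 (successors {s0, s1, s2, s4, s5, s9}): φ is false.
  s3 (successors {s0, s3, s8}): φ is false.
  s4 (successors {s1, s2, s3, s4}): φ is false.
  s5 (successors {s1, s2, s3, s4, s5, s6, s9}): φ is false.
  s6 (successors {s1, s3, s6, s8}): φ is false.
  s7 (successors {s2, s4, s5, s7, s8}): φ is false.
  s8 (successors {s1, s3, s8}): φ is false.
  s9 (successors {s0, s3, s4, s5, s8, s9}): φ is false.
Detail at s0 (counterexample):
  At s0: ◇p is true, so ¬◇p is false.
    At s0: ◇p requires p at some successor in {s0, s4, s7, s8}.
      p holds at s0, so ◇p is true at s0.

No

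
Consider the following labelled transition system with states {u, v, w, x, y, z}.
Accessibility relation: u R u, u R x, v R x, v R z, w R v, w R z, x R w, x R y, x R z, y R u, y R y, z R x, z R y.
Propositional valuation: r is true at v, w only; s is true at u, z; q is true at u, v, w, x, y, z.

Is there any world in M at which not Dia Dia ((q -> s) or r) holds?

No

Let φ = not Dia Dia ((q -> s) or r). Evaluate φ at each world:
  u (successors {u, x}): φ is false.
  v (successors {x, z}): φ is false.
  w (successors {v, z}): φ is false.
  x (successors {w, y, z}): φ is false.
  y (successors {u, y}): φ is false.
  z (successors {x, y}): φ is false.
For instance, at u:
  At u: Dia Dia ((q -> s) or r) is true, so not Dia Dia ((q -> s) or r) is false.
    At u: Dia Dia ((q -> s) or r) requires Dia ((q -> s) or r) at some successor in {u, x}.
      Dia ((q -> s) or r) holds at u, so Dia Dia ((q -> s) or r) is true at u.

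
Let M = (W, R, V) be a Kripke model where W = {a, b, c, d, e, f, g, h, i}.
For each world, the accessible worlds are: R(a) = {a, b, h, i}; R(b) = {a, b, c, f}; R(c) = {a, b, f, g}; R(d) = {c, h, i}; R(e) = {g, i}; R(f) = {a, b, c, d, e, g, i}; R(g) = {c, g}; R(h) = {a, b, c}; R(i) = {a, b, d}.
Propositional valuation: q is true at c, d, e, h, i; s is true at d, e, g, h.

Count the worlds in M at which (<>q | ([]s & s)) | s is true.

Let φ = (<>q | ([]s & s)) | s. Evaluate φ at each world:
  a (successors {a, b, h, i}): φ is true.
  b (successors {a, b, c, f}): φ is true.
  c (successors {a, b, f, g}): φ is false.
  d (successors {c, h, i}): φ is true.
  e (successors {g, i}): φ is true.
  f (successors {a, b, c, d, e, g, i}): φ is true.
  g (successors {c, g}): φ is true.
  h (successors {a, b, c}): φ is true.
  i (successors {a, b, d}): φ is true.
For instance, at b:
  At b: <>q | ([]s & s) is true, s is false, so (<>q | ([]s & s)) | s is true.
    At b: <>q is true, []s & s is false, so <>q | ([]s & s) is true.
      At b: <>q requires q at some successor in {a, b, c, f}.
        q holds at c, so <>q is true at b.
      At b: []s is false, s is false, so []s & s is false.
Satisfying worlds: {a, b, d, e, f, g, h, i}

8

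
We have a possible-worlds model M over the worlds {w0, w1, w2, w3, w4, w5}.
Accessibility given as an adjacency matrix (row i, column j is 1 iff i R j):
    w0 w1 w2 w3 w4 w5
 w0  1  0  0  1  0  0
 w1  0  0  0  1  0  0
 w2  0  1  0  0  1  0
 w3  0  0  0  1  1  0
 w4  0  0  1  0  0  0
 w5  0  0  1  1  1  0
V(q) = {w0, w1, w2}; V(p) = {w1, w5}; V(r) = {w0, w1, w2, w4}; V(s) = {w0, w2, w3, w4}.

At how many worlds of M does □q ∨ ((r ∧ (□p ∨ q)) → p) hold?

4

Recall that □ψ holds at a world iff ψ holds at every accessible world, and ◇ψ holds iff ψ holds at some accessible world.
Let φ = □q ∨ ((r ∧ (□p ∨ q)) → p). Evaluate φ at each world:
  w0 (successors {w0, w3}): φ is false.
  w1 (successors {w3}): φ is true.
  w2 (successors {w1, w4}): φ is false.
  w3 (successors {w3, w4}): φ is true.
  w4 (successors {w2}): φ is true.
  w5 (successors {w2, w3, w4}): φ is true.
For instance, at w4:
  At w4: □q is true, (r ∧ (□p ∨ q)) → p is true, so □q ∨ ((r ∧ (□p ∨ q)) → p) is true.
    At w4: □q requires q at every successor {w2}.
      At w2: q is true.
    So □q is true at w4.
    At w4: r ∧ (□p ∨ q) is false, p is false, so (r ∧ (□p ∨ q)) → p is true.
      At w4: r is true, □p ∨ q is false, so r ∧ (□p ∨ q) is false.
Satisfying worlds: {w1, w3, w4, w5}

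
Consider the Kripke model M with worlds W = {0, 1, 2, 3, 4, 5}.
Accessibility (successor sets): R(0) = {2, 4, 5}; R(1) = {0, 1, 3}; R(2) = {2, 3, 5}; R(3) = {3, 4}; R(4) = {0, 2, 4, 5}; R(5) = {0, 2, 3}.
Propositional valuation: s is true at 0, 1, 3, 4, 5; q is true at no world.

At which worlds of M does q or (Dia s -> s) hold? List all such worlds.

Let φ = q or (Dia s -> s). Evaluate φ at each world:
  0 (successors {2, 4, 5}): φ is true.
  1 (successors {0, 1, 3}): φ is true.
  2 (successors {2, 3, 5}): φ is false.
  3 (successors {3, 4}): φ is true.
  4 (successors {0, 2, 4, 5}): φ is true.
  5 (successors {0, 2, 3}): φ is true.
For instance, at 1:
  At 1: q is false, Dia s -> s is true, so q or (Dia s -> s) is true.
    At 1: Dia s is true, s is true, so Dia s -> s is true.
      At 1: Dia s requires s at some successor in {0, 1, 3}.
        s holds at 0, so Dia s is true at 1.
Satisfying worlds: {0, 1, 3, 4, 5}

0, 1, 3, 4, 5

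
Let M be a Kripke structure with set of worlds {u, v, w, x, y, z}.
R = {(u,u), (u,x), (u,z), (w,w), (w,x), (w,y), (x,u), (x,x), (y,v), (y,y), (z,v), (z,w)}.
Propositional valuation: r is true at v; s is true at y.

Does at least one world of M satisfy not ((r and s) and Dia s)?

Recall that Dia ψ holds at a world iff ψ holds at some accessible world.
Let φ = not ((r and s) and Dia s). Evaluate φ at each world:
  u (successors {u, x, z}): φ is true.
  v (successors ∅): φ is true.
  w (successors {w, x, y}): φ is true.
  x (successors {u, x}): φ is true.
  y (successors {v, y}): φ is true.
  z (successors {v, w}): φ is true.
Detail at u (witness):
  At u: (r and s) and Dia s is false, so not ((r and s) and Dia s) is true.
    At u: r and s is false, Dia s is false, so (r and s) and Dia s is false.
      At u: Dia s requires s at some successor in {u, x, z}.
        At u: s is false.
        At x: s is false.
        At z: s is false.
      So Dia s is false at u.

Yes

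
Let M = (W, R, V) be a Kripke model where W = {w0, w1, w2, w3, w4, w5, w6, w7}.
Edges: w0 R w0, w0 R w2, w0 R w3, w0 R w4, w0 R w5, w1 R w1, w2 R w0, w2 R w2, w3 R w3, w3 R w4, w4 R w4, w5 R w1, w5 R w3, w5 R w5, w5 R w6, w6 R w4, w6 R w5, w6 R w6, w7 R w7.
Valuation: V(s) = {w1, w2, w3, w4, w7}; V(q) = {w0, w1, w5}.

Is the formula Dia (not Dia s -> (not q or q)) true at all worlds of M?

Recall that Dia ψ holds at a world iff ψ holds at some accessible world.
Let φ = Dia (not Dia s -> (not q or q)). Evaluate φ at each world:
  w0 (successors {w0, w2, w3, w4, w5}): φ is true.
  w1 (successors {w1}): φ is true.
  w2 (successors {w0, w2}): φ is true.
  w3 (successors {w3, w4}): φ is true.
  w4 (successors {w4}): φ is true.
  w5 (successors {w1, w3, w5, w6}): φ is true.
  w6 (successors {w4, w5, w6}): φ is true.
  w7 (successors {w7}): φ is true.
For instance, at w3:
  At w3: Dia (not Dia s -> (not q or q)) requires not Dia s -> (not q or q) at some successor in {w3, w4}.
    not Dia s -> (not q or q) holds at w3, so Dia (not Dia s -> (not q or q)) is true at w3.
      At w3: not Dia s is false, not q or q is true, so not Dia s -> (not q or q) is true.

Yes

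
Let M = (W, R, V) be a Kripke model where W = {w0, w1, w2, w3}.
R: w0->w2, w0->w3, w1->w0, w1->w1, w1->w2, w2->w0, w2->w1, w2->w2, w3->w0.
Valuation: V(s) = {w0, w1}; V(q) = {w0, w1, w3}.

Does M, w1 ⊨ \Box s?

Recall that \Box ψ holds at a world iff ψ holds at every accessible world, and \Diamond ψ holds iff ψ holds at some accessible world.
At w1: \Box s requires s at every successor {w0, w1, w2}.
  s fails at w2, so \Box s is false at w1.

No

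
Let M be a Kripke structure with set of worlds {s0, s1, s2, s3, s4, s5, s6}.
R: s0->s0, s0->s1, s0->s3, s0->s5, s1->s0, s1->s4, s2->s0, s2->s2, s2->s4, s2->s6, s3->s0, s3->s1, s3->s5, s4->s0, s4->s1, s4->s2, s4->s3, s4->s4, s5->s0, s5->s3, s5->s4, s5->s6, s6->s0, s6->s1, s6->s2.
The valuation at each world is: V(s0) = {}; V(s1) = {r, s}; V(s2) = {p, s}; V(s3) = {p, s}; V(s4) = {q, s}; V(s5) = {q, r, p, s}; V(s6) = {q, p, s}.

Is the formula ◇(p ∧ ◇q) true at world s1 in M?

At s1: ◇(p ∧ ◇q) requires p ∧ ◇q at some successor in {s0, s4}.
  At s0: p ∧ ◇q is false.
  At s4: p ∧ ◇q is false.
So ◇(p ∧ ◇q) is false at s1.

No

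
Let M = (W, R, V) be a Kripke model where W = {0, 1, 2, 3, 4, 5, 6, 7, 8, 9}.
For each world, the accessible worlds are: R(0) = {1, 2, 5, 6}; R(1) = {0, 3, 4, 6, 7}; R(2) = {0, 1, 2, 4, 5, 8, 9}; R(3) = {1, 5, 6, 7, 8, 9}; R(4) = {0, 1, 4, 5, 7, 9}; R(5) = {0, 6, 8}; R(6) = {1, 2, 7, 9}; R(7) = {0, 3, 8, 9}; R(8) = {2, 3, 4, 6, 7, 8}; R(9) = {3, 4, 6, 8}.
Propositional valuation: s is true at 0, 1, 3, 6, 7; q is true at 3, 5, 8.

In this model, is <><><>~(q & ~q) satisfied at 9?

Yes

Recall that <>ψ holds at a world iff ψ holds at some accessible world.
At 9: <><><>~(q & ~q) requires <><>~(q & ~q) at some successor in {3, 4, 6, 8}.
  <><>~(q & ~q) holds at 3, so <><><>~(q & ~q) is true at 9.
    At 3: <><>~(q & ~q) requires <>~(q & ~q) at some successor in {1, 5, 6, 7, 8, 9}.
      <>~(q & ~q) holds at 1, so <><>~(q & ~q) is true at 3.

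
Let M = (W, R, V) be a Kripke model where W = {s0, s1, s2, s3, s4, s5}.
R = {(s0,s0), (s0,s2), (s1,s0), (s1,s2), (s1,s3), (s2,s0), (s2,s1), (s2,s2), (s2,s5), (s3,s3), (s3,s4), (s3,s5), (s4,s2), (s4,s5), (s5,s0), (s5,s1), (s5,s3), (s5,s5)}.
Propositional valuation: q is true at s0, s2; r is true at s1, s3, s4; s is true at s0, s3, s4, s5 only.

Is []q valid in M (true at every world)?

Let φ = []q. Evaluate φ at each world:
  s0 (successors {s0, s2}): φ is true.
  s1 (successors {s0, s2, s3}): φ is false.
  s2 (successors {s0, s1, s2, s5}): φ is false.
  s3 (successors {s3, s4, s5}): φ is false.
  s4 (successors {s2, s5}): φ is false.
  s5 (successors {s0, s1, s3, s5}): φ is false.
Detail at s1 (counterexample):
  At s1: []q requires q at every successor {s0, s2, s3}.
    q fails at s3, so []q is false at s1.

No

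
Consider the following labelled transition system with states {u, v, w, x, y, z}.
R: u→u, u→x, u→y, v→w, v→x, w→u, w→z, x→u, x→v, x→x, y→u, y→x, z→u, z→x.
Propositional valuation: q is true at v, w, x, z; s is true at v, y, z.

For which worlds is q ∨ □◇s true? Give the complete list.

v, w, x, y, z

Let φ = q ∨ □◇s. Evaluate φ at each world:
  u (successors {u, x, y}): φ is false.
  v (successors {w, x}): φ is true.
  w (successors {u, z}): φ is true.
  x (successors {u, v, x}): φ is true.
  y (successors {u, x}): φ is true.
  z (successors {u, x}): φ is true.
For instance, at x:
  At x: q is true, □◇s is false, so q ∨ □◇s is true.
    At x: □◇s requires ◇s at every successor {u, v, x}.
      ◇s fails at v, so □◇s is false at x.
Satisfying worlds: {v, w, x, y, z}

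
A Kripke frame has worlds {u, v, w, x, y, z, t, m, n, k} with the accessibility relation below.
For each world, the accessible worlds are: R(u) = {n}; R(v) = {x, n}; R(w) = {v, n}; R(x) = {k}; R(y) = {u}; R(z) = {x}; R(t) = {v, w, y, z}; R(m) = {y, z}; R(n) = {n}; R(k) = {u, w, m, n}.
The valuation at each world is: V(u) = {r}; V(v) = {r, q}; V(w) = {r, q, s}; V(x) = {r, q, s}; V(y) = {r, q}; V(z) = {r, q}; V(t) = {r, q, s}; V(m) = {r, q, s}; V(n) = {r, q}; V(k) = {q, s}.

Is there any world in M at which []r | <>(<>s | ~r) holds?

Let φ = []r | <>(<>s | ~r). Evaluate φ at each world:
  u (successors {n}): φ is true.
  v (successors {x, n}): φ is true.
  w (successors {v, n}): φ is true.
  x (successors {k}): φ is true.
  y (successors {u}): φ is true.
  z (successors {x}): φ is true.
  t (successors {v, w, y, z}): φ is true.
  m (successors {y, z}): φ is true.
  n (successors {n}): φ is true.
  k (successors {u, w, m, n}): φ is true.
Detail at u (witness):
  At u: []r is true, <>(<>s | ~r) is false, so []r | <>(<>s | ~r) is true.
    At u: []r requires r at every successor {n}.
      At n: r is true.
    So []r is true at u.
    At u: <>(<>s | ~r) requires <>s | ~r at some successor in {n}.
      At n: <>s | ~r is false.
    So <>(<>s | ~r) is false at u.

Yes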